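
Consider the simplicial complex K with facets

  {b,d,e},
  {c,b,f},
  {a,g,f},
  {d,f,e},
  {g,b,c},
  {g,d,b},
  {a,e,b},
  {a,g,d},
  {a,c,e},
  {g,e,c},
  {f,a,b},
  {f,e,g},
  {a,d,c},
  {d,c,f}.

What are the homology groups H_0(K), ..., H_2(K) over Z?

Take the total order a < b < c < d < e < f < g on the vertex set. Then K (dimension 2) consists of the simplices:

  0-simplices (7): a, b, c, d, e, f, g
  1-simplices (21): ab, ac, ad, ae, af, ag, bc, bd, be, bf, bg, cd, ce, cf, cg, de, df, dg, ef, eg, fg
  2-simplices (14): abe, abf, acd, ace, adg, afg, bcf, bcg, bde, bdg, cdf, ceg, def, efg

giving chain groups C_0 ≅ Z^7, C_1 ≅ Z^21, C_2 ≅ Z^14.

Boundary ∂_1: C_1 → C_0 maps an edge to its endpoints' difference, ∂[p,q] = q − p. For instance
  ∂ag = g − a.
As a 7×21 matrix over Z this has rank 6, with invariant factors (1,1,1,1,1,1).

Boundary ∂_2: C_2 → C_1 maps a triangle to the signed sum of its edges. For instance
  ∂abe = be − ae + ab,
  ∂bde = de − be + bd.
This gives a 21×14 integer matrix of rank 13; reducing to Smith normal form yields diagonal entries (1,1,1,1,1,1,1,1,1,1,1,1,1).

From H_k ≅ ker(∂_k) / im(∂_{k+1}) we obtain:

  H_0: rank C_0 − rank ∂_1 = 7 − 6 = 1, and the invariant factors of ∂_1 are all 1, so H_0 ≅ Z.
  H_1: rank ker ∂_1 − rank ∂_2 = (21 − 6) − 13 = 2, and the invariant factors of ∂_2 are all 1, so H_1 ≅ Z^2.
  H_2: rank ker ∂_2 − rank ∂_3 = (14 − 13) − 0 = 1, and there is no ∂_3, so H_2 ≅ Z.

As a check, the Euler characteristic is 7 − 21 + 14 = 0, which agrees with 1 − 2 + 1 = 0.
(K is a triangulation of the torus T^2.)

H_0 = Z,  H_1 = Z^2,  H_2 = Z.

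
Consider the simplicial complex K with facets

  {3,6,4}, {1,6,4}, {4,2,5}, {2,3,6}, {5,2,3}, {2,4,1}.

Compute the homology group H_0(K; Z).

H_0 ≅ Z.

Take the total order 1 < 2 < 3 < 4 < 5 < 6 on the vertex set. Then K (dimension 2) consists of the simplices:

  0-simplices (6): [1], [2], [3], [4], [5], [6]
  1-simplices (12): [1,2], [1,4], [1,6], [2,3], [2,4], [2,5], [2,6], [3,4], [3,5], [3,6], [4,5], [4,6]
  2-simplices (6): [1,2,4], [1,4,6], [2,3,5], [2,3,6], [2,4,5], [3,4,6]

so the chain groups are C_0 ≅ Z^6, C_1 ≅ Z^12, C_2 ≅ Z^6.

Boundary ∂_1: C_1 → C_0 is given by ∂[p,q] = [q] − [p].
As a 6×12 matrix over Z this has rank 5, with invariant factors (1,1,1,1,1).

Boundary ∂_2: C_2 → C_1 maps a triangle to the signed sum of its edges. For instance
  ∂[3,4,6] = [4,6] − [3,6] + [3,4],
  ∂[1,2,4] = [2,4] − [1,4] + [1,2].
As a 12×6 matrix over Z this has rank 6, with invariant factors (1,1,1,1,1,1).

Reading off H_k = ker ∂_k / im ∂_{k+1}:

  H_0: rank C_0 − rank ∂_1 = 6 − 5 = 1, and the invariant factors of ∂_1 are all 1, so H_0 = Z.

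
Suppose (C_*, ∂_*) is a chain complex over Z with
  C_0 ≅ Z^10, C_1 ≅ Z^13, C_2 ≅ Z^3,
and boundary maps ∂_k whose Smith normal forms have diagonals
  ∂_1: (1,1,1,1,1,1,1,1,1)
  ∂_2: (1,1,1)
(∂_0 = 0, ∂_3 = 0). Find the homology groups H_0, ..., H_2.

H_0: b_0 = 10 − 0 − 9 = 1; torsion from ∂_1 factors > 1: none. So H_0 = Z.
H_1: b_1 = 13 − 9 − 3 = 1; torsion from ∂_2 factors > 1: none. So H_1 = Z.
H_2: b_2 = 3 − 3 − 0 = 0; torsion from ∂_3 factors > 1: none. So H_2 = 0.

H_0 = Z,  H_1 = Z,  H_2 = 0.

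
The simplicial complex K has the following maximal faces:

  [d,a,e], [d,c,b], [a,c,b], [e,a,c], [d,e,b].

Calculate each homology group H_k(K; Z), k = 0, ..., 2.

Order the vertices as a < b < c < d < e. Listing each simplex with vertices in this order, K has dimension 2 with simplices:

  0-simplices (5): a, b, c, d, e
  1-simplices (10): ab, ac, ad, ae, bc, bd, be, cd, ce, de
  2-simplices (5): abc, ace, ade, bcd, bde

Hence C_0 ≅ Z^5, C_1 ≅ Z^10, C_2 ≅ Z^5.

Boundary ∂_1: C_1 → C_0 is given by ∂[p,q] = [q] − [p].
This gives a 5×10 integer matrix of rank 4; reducing to Smith normal form yields diagonal entries (1,1,1,1).

The boundary map ∂_2: C_2 → C_1 acts by ∂[p,q,r] = [q,r] − [p,r] + [p,q]. For instance
  ∂bcd = cd − bd + bc,
  ∂ade = de − ae + ad.
This gives a 10×5 integer matrix of rank 5; reducing to Smith normal form yields diagonal entries (1,1,1,1,1).

Now H_k = ker ∂_k / im ∂_{k+1}, so:

  H_0: rank C_0 − rank ∂_1 = 5 − 4 = 1, and the invariant factors of ∂_1 are all 1, so H_0 = Z.
  H_1: rank ker ∂_1 − rank ∂_2 = (10 − 4) − 5 = 1, and the invariant factors of ∂_2 are all 1, so H_1 = Z.
  H_2: rank ker ∂_2 − rank ∂_3 = (5 − 5) − 0 = 0, and there is no ∂_3, so H_2 = 0.

(K is a triangulation of the Möbius band.)

H_0 ≅ Z,  H_1 ≅ Z,  H_2 = 0.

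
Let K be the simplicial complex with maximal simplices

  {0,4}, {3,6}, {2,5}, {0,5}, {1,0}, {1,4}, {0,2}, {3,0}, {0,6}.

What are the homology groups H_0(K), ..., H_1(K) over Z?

Order the vertices as 0 < 1 < 2 < 3 < 4 < 5 < 6. Listing each simplex with vertices in this order, K has dimension 1 with simplices:

  0-simplices (7): [0], [1], [2], [3], [4], [5], [6]
  1-simplices (9): [0,1], [0,2], [0,3], [0,4], [0,5], [0,6], [1,4], [2,5], [3,6]

giving chain groups C_0 ≅ Z^7, C_1 ≅ Z^9.

Boundary ∂_1: C_1 → C_0 maps an edge to its endpoints' difference, ∂[p,q] = q − p. For instance
  ∂[0,4] = [4] − [0].
As a 7×9 matrix over Z this has rank 6, with invariant factors (1,1,1,1,1,1).

Computing H_k = (kernel of ∂_k) / (image of ∂_{k+1}):

  H_0: rank C_0 − rank ∂_1 = 7 − 6 = 1, and the invariant factors of ∂_1 are all 1, so H_0 = Z.
  H_1: rank ker ∂_1 − rank ∂_2 = (9 − 6) − 0 = 3, and there is no ∂_2, so H_1 = Z^3.

As a check, the Euler characteristic is 7 − 9 = -2, which agrees with 1 − 3 = -2.
(K is a triangulation of a wedge of 3 circles.)

H_0 = Z,  H_1 = Z^3.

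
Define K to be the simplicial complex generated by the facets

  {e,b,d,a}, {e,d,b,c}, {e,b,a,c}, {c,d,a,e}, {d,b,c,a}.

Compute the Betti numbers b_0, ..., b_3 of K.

b_0 = 1, b_1 = 0, b_2 = 0, b_3 = 1.

Fix the vertex order a < b < c < d < e and write every simplex with vertices in increasing order. Then dim K = 3 and the simplices of K are:

  0-simplices (5): a, b, c, d, e
  1-simplices (10): ab, ac, ad, ae, bc, bd, be, cd, ce, de
  2-simplices (10): abc, abd, abe, acd, ace, ade, bcd, bce, bde, cde
  3-simplices (5): abcd, abce, abde, acde, bcde

so the chain groups are C_0 ≅ Z^5, C_1 ≅ Z^10, C_2 ≅ Z^10, C_3 ≅ Z^5.

∂_1: C_1 → C_0 sends each edge [p,q] (with p < q) to q − p. For instance
  ∂ce = e − c.
The resulting 5×10 matrix has rank 4, and its Smith normal form has invariant factors (1,1,1,1).

The boundary map ∂_2: C_2 → C_1 sends each 2-simplex [p,q,r] to [q,r] − [p,r] + [p,q]. For instance
  ∂abd = bd − ad + ab,
  ∂bcd = cd − bd + bc.
As a 10×10 matrix over Z this has rank 6, with invariant factors (1,1,1,1,1,1).

The boundary map ∂_3: C_3 → C_2 sends each 3-simplex σ to the alternating sum Σ_i (−1)^i (σ with its i-th vertex removed). For instance
  ∂abcd = bcd − acd + abd − abc,
  ∂abce = bce − ace + abe − abc.
The resulting 10×5 matrix has rank 4, and its Smith normal form has invariant factors (1,1,1,1).

Now H_k = ker ∂_k / im ∂_{k+1}, so:

  H_0: rank C_0 − rank ∂_1 = 5 − 4 = 1, and the invariant factors of ∂_1 are all 1, so H_0 = Z.
  H_1: rank ker ∂_1 − rank ∂_2 = (10 − 4) − 6 = 0, and the invariant factors of ∂_2 are all 1, so H_1 = 0.
  H_2: rank ker ∂_2 − rank ∂_3 = (10 − 6) − 4 = 0, and the invariant factors of ∂_3 are all 1, so H_2 = 0.
  H_3: rank ker ∂_3 − rank ∂_4 = (5 − 4) − 0 = 1, and there is no ∂_4, so H_3 = Z.

Hence the Betti numbers are b_0 = 1, b_1 = 0, b_2 = 0, b_3 = 1.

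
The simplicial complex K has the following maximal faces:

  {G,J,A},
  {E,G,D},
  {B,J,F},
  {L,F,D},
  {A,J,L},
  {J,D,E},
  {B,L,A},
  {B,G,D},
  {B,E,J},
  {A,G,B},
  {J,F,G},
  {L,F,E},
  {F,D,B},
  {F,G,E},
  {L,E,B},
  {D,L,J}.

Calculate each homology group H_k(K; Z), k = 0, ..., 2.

H_0 ≅ Z,  H_1 ≅ Z^2,  H_2 ≅ Z.

Fix the vertex order A < B < D < E < F < G < J < L and write every simplex with vertices in increasing order. Then dim K = 2 and the simplices of K are:

  0-simplices (8): A, B, D, E, F, G, J, L
  1-simplices (24): AB, AG, AJ, AL, BD, BE, BF, BG, BJ, BL, DE, DF, DG, DJ, DL, EF, EG, EJ, EL, FG, FJ, FL, GJ, JL
  2-simplices (16): ABG, ABL, AGJ, AJL, BDF, BDG, BEJ, BEL, BFJ, DEG, DEJ, DFL, DJL, EFG, EFL, FGJ

giving chain groups C_0 ≅ Z^8, C_1 ≅ Z^24, C_2 ≅ Z^16.

Boundary ∂_1: C_1 → C_0 sends each edge [p,q] (with p < q) to q − p. For instance
  ∂BD = D − B.
This gives a 8×24 integer matrix of rank 7; reducing to Smith normal form yields diagonal entries (1,1,1,1,1,1,1).

The boundary map ∂_2: C_2 → C_1 maps a triangle to the signed sum of its edges. For instance
  ∂BDG = DG − BG + BD,
  ∂BEL = EL − BL + BE.
The 24×16 boundary matrix has rank 15 and Smith normal form diag(1,1,1,1,1,1,1,1,1,1,1,1,1,1,1).

Computing H_k = (kernel of ∂_k) / (image of ∂_{k+1}):

  H_0: rank C_0 − rank ∂_1 = 8 − 7 = 1, and the invariant factors of ∂_1 are all 1, so H_0 ≅ Z.
  H_1: rank ker ∂_1 − rank ∂_2 = (24 − 7) − 15 = 2, and the invariant factors of ∂_2 are all 1, so H_1 ≅ Z^2.
  H_2: rank ker ∂_2 − rank ∂_3 = (16 − 15) − 0 = 1, and there is no ∂_3, so H_2 ≅ Z.

(K is a triangulation of the torus T^2.)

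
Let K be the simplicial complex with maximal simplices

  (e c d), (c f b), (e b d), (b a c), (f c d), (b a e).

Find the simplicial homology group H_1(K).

We work with the vertex ordering a < b < c < d < e < f. The simplices of K, each written with vertices in increasing order, are:

  0-simplices (6): a, b, c, d, e, f
  1-simplices (12): ab, ac, ae, bc, bd, be, bf, cd, ce, cf, de, df
  2-simplices (6): abc, abe, bcf, bde, cde, cdf

giving chain groups C_0 ≅ Z^6, C_1 ≅ Z^12, C_2 ≅ Z^6.

The boundary map ∂_1: C_1 → C_0 sends each edge [p,q] (with p < q) to q − p. For instance
  ∂ab = b − a.
The 6×12 boundary matrix has rank 5 and Smith normal form diag(1,1,1,1,1).

The boundary map ∂_2: C_2 → C_1 sends each 2-simplex [p,q,r] to [q,r] − [p,r] + [p,q]. For instance
  ∂bcf = cf − bf + bc,
  ∂abe = be − ae + ab.
The resulting 12×6 matrix has rank 6, and its Smith normal form has invariant factors (1,1,1,1,1,1).

Computing H_k = (kernel of ∂_k) / (image of ∂_{k+1}):

  H_1: rank ker ∂_1 − rank ∂_2 = (12 − 5) − 6 = 1, and the invariant factors of ∂_2 are all 1, so H_1 = Z.

(K is a triangulation of the cylinder S^1 x I.)

H_1 = Z.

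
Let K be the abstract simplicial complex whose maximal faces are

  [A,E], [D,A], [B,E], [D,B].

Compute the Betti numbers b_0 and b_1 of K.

Fix the vertex order A < B < D < E and write every simplex with vertices in increasing order. Then dim K = 1 and the simplices of K are:

  0-simplices (4): A, B, D, E
  1-simplices (4): AD, AE, BD, BE

giving chain groups C_0 ≅ Z^4, C_1 ≅ Z^4.

The boundary map ∂_1: C_1 → C_0 maps an edge to its endpoints' difference, ∂[p,q] = q − p. For instance
  ∂AE = E − A.
As a 4×4 matrix over Z this has rank 3, with invariant factors (1,1,1).

Reading off H_k = ker ∂_k / im ∂_{k+1}:

  H_0: rank C_0 − rank ∂_1 = 4 − 3 = 1, and the invariant factors of ∂_1 are all 1, so H_0 = Z.
  H_1: rank ker ∂_1 − rank ∂_2 = (4 − 3) − 0 = 1, and there is no ∂_2, so H_1 = Z.

As a check, the Euler characteristic is 4 − 4 = 0, which agrees with 1 − 1 = 0.

Hence the Betti numbers are b_0 = 1, b_1 = 1.

b_0 = 1, b_1 = 1.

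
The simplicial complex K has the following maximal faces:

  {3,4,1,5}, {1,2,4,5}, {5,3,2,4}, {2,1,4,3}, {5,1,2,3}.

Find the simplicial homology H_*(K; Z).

Fix the vertex order 1 < 2 < 3 < 4 < 5 and write every simplex with vertices in increasing order. Then dim K = 3 and the simplices of K are:

  0-simplices (5): [1], [2], [3], [4], [5]
  1-simplices (10): [1,2], [1,3], [1,4], [1,5], [2,3], [2,4], [2,5], [3,4], [3,5], [4,5]
  2-simplices (10): [1,2,3], [1,2,4], [1,2,5], [1,3,4], [1,3,5], [1,4,5], [2,3,4], [2,3,5], [2,4,5], [3,4,5]
  3-simplices (5): [1,2,3,4], [1,2,3,5], [1,2,4,5], [1,3,4,5], [2,3,4,5]

giving chain groups C_0 ≅ Z^5, C_1 ≅ Z^10, C_2 ≅ Z^10, C_3 ≅ Z^5.

The boundary map ∂_1: C_1 → C_0 maps an edge to its endpoints' difference, ∂[p,q] = q − p.
The 5×10 boundary matrix has rank 4 and Smith normal form diag(1,1,1,1).

The boundary map ∂_2: C_2 → C_1 maps a triangle to the signed sum of its edges. For instance
  ∂[2,3,5] = [3,5] − [2,5] + [2,3],
  ∂[1,2,4] = [2,4] − [1,4] + [1,2].
This gives a 10×10 integer matrix of rank 6; reducing to Smith normal form yields diagonal entries (1,1,1,1,1,1).

Boundary ∂_3: C_3 → C_2 sends each 3-simplex σ to the alternating sum Σ_i (−1)^i (σ with its i-th vertex removed). For instance
  ∂[2,3,4,5] = [3,4,5] − [2,4,5] + [2,3,5] − [2,3,4],
  ∂[1,3,4,5] = [3,4,5] − [1,4,5] + [1,3,5] − [1,3,4].
As a 10×5 matrix over Z this has rank 4, with invariant factors (1,1,1,1).

From H_k ≅ ker(∂_k) / im(∂_{k+1}) we obtain:

  H_0: rank C_0 − rank ∂_1 = 5 − 4 = 1, and the invariant factors of ∂_1 are all 1, so H_0 = Z.
  H_1: rank ker ∂_1 − rank ∂_2 = (10 − 4) − 6 = 0, and the invariant factors of ∂_2 are all 1, so H_1 = 0.
  H_2: rank ker ∂_2 − rank ∂_3 = (10 − 6) − 4 = 0, and the invariant factors of ∂_3 are all 1, so H_2 = 0.
  H_3: rank ker ∂_3 − rank ∂_4 = (5 − 4) − 0 = 1, and there is no ∂_4, so H_3 = Z.

(K is a triangulation of the 3-sphere S^3.)

H_0 = Z,  H_1 = 0,  H_2 = 0,  H_3 = Z.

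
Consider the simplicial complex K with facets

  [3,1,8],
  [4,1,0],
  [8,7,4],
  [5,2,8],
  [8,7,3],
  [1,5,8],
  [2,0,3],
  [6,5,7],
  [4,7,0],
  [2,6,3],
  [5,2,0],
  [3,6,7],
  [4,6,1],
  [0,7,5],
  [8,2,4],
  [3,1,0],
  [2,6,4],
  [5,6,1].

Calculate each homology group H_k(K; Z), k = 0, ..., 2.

H_0 = Z,  H_1 = Z^2,  H_2 = Z.

Fix the vertex order 0 < 1 < 2 < 3 < 4 < 5 < 6 < 7 < 8 and write every simplex with vertices in increasing order. Then dim K = 2 and the simplices of K are:

  0-simplices (9): [0], [1], [2], [3], [4], [5], [6], [7], [8]
  1-simplices (27): (27 of them)
  2-simplices (18): [0,1,3], [0,1,4], [0,2,3], [0,2,5], [0,4,7], [0,5,7], [1,3,8], [1,4,6], [1,5,6], [1,5,8], [2,3,6], [2,4,6], [2,4,8], [2,5,8], [3,6,7], [3,7,8], [4,7,8], [5,6,7]

so the chain groups are C_0 ≅ Z^9, C_1 ≅ Z^27, C_2 ≅ Z^18.

∂_1: C_1 → C_0 is given by ∂[p,q] = [q] − [p].
As a 9×27 matrix over Z this has rank 8, with invariant factors (1,1,1,1,1,1,1,1).

Boundary ∂_2: C_2 → C_1 maps a triangle to the signed sum of its edges. For instance
  ∂[2,3,6] = [3,6] − [2,6] + [2,3],
  ∂[0,1,4] = [1,4] − [0,4] + [0,1].
The resulting 27×18 matrix has rank 17, and its Smith normal form has invariant factors (1,1,1,1,1,1,1,1,1,1,1,1,1,1,1,1,1).

Now H_k = ker ∂_k / im ∂_{k+1}, so:

  H_0: rank C_0 − rank ∂_1 = 9 − 8 = 1, and the invariant factors of ∂_1 are all 1, so H_0 ≅ Z.
  H_1: rank ker ∂_1 − rank ∂_2 = (27 − 8) − 17 = 2, and the invariant factors of ∂_2 are all 1, so H_1 ≅ Z^2.
  H_2: rank ker ∂_2 − rank ∂_3 = (18 − 17) − 0 = 1, and there is no ∂_3, so H_2 ≅ Z.

As a check, the Euler characteristic is 9 − 27 + 18 = 0, which agrees with 1 − 2 + 1 = 0.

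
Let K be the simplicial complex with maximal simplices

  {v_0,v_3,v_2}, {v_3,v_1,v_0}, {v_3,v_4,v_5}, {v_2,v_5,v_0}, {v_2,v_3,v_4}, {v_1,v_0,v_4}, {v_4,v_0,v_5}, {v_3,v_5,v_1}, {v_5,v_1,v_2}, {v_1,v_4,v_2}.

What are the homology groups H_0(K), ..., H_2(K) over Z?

We work with the vertex ordering v_0 < v_1 < v_2 < v_3 < v_4 < v_5. The simplices of K, each written with vertices in increasing order, are:

  0-simplices (6): [v_0], [v_1], [v_2], [v_3], [v_4], [v_5]
  1-simplices (15): (15 of them)
  2-simplices (10): [v_0,v_1,v_3], [v_0,v_1,v_4], [v_0,v_2,v_3], [v_0,v_2,v_5], [v_0,v_4,v_5], [v_1,v_2,v_4], [v_1,v_2,v_5], [v_1,v_3,v_5], [v_2,v_3,v_4], [v_3,v_4,v_5]

giving chain groups C_0 ≅ Z^6, C_1 ≅ Z^15, C_2 ≅ Z^10.

The boundary map ∂_1: C_1 → C_0 is given by ∂[p,q] = [q] − [p]. For instance
  ∂[v_1,v_4] = [v_4] − [v_1].
As a 6×15 matrix over Z this has rank 5, with invariant factors (1,1,1,1,1).

Boundary ∂_2: C_2 → C_1 maps a triangle to the signed sum of its edges. For instance
  ∂[v_0,v_4,v_5] = [v_4,v_5] − [v_0,v_5] + [v_0,v_4],
  ∂[v_1,v_2,v_4] = [v_2,v_4] − [v_1,v_4] + [v_1,v_2].
The 15×10 boundary matrix has rank 10 and Smith normal form diag(1,1,1,1,1,1,1,1,1,2).

Now H_k = ker ∂_k / im ∂_{k+1}, so:

  H_0: rank C_0 − rank ∂_1 = 6 − 5 = 1, and the invariant factors of ∂_1 are all 1, so H_0 = Z.
  H_1: rank ker ∂_1 − rank ∂_2 = (15 − 5) − 10 = 0, and ∂_2 has invariant factor 2 > 1, so H_1 = Z_2.
  H_2: rank ker ∂_2 − rank ∂_3 = (10 − 10) − 0 = 0, and there is no ∂_3, so H_2 = 0.

As a check, the Euler characteristic is 6 − 15 + 10 = 1, which agrees with 1 − 0 + 0 = 1.
(K is a triangulation of the real projective plane RP^2.)

H_0 = Z,  H_1 = Z_2,  H_2 = 0.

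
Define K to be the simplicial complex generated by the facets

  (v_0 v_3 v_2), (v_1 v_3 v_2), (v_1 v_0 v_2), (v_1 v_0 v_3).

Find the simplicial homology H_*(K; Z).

H_0 ≅ Z,  H_1 = 0,  H_2 ≅ Z.

We work with the vertex ordering v_0 < v_1 < v_2 < v_3. The simplices of K, each written with vertices in increasing order, are:

  0-simplices (4): [v_0], [v_1], [v_2], [v_3]
  1-simplices (6): [v_0,v_1], [v_0,v_2], [v_0,v_3], [v_1,v_2], [v_1,v_3], [v_2,v_3]
  2-simplices (4): [v_0,v_1,v_2], [v_0,v_1,v_3], [v_0,v_2,v_3], [v_1,v_2,v_3]

giving chain groups C_0 ≅ Z^4, C_1 ≅ Z^6, C_2 ≅ Z^4.

Boundary ∂_1: C_1 → C_0 maps an edge to its endpoints' difference, ∂[p,q] = q − p. For instance
  ∂[v_2,v_3] = [v_3] − [v_2].
The resulting 4×6 matrix has rank 3, and its Smith normal form has invariant factors (1,1,1).

∂_2: C_2 → C_1 sends each 2-simplex [p,q,r] to [q,r] − [p,r] + [p,q]. For instance
  ∂[v_1,v_2,v_3] = [v_2,v_3] − [v_1,v_3] + [v_1,v_2],
  ∂[v_0,v_1,v_3] = [v_1,v_3] − [v_0,v_3] + [v_0,v_1].
The 6×4 boundary matrix has rank 3 and Smith normal form diag(1,1,1).

From H_k ≅ ker(∂_k) / im(∂_{k+1}) we obtain:

  H_0: rank C_0 − rank ∂_1 = 4 − 3 = 1, and the invariant factors of ∂_1 are all 1, so H_0 ≅ Z.
  H_1: rank ker ∂_1 − rank ∂_2 = (6 − 3) − 3 = 0, and the invariant factors of ∂_2 are all 1, so H_1 ≅ 0.
  H_2: rank ker ∂_2 − rank ∂_3 = (4 − 3) − 0 = 1, and there is no ∂_3, so H_2 ≅ Z.

As a check, the Euler characteristic is 4 − 6 + 4 = 2, which agrees with 1 − 0 + 1 = 2.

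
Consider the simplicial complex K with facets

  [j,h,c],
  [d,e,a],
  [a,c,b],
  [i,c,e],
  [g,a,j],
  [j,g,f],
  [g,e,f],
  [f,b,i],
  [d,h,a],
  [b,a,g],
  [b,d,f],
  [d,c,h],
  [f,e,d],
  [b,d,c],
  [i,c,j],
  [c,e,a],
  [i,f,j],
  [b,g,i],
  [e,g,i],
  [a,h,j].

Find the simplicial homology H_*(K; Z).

Take the total order a < b < c < d < e < f < g < h < i < j on the vertex set. Then K (dimension 2) consists of the simplices:

  0-simplices (10): a, b, c, d, e, f, g, h, i, j
  1-simplices (30): ab, ac, ad, ae, ag, ah, aj, bc, bd, bf, bg, bi, cd, ce, ch, ci, cj, de, df, dh, ef, eg, ei, fg, fi, fj, gi, gj, hj, ij
  2-simplices (20): abc, abg, ace, ade, adh, agj, ahj, bcd, bdf, bfi, bgi, cdh, cei, chj, cij, def, efg, egi, fgj, fij

giving chain groups C_0 ≅ Z^10, C_1 ≅ Z^30, C_2 ≅ Z^20.

The boundary map ∂_1: C_1 → C_0 sends each edge [p,q] (with p < q) to q − p. For instance
  ∂aj = j − a.
The resulting 10×30 matrix has rank 9, and its Smith normal form has invariant factors (1,1,1,1,1,1,1,1,1).

∂_2: C_2 → C_1 maps a triangle to the signed sum of its edges. For instance
  ∂agj = gj − aj + ag,
  ∂bcd = cd − bd + bc.
The resulting 30×20 matrix has rank 20, and its Smith normal form has invariant factors (1,1,1,1,1,1,1,1,1,1,1,1,1,1,1,1,1,1,1,2).

Now H_k = ker ∂_k / im ∂_{k+1}, so:

  H_0: rank C_0 − rank ∂_1 = 10 − 9 = 1, and the invariant factors of ∂_1 are all 1, so H_0 = Z.
  H_1: rank ker ∂_1 − rank ∂_2 = (30 − 9) − 20 = 1, and ∂_2 has invariant factor 2 > 1, so H_1 = Z × Z/2.
  H_2: rank ker ∂_2 − rank ∂_3 = (20 − 20) − 0 = 0, and there is no ∂_3, so H_2 = 0.

As a check, the Euler characteristic is 10 − 30 + 20 = 0, which agrees with 1 − 1 + 0 = 0.
(K is a triangulation of the Klein bottle.)

H_0 ≅ Z,  H_1 ≅ Z × Z/2,  H_2 = 0.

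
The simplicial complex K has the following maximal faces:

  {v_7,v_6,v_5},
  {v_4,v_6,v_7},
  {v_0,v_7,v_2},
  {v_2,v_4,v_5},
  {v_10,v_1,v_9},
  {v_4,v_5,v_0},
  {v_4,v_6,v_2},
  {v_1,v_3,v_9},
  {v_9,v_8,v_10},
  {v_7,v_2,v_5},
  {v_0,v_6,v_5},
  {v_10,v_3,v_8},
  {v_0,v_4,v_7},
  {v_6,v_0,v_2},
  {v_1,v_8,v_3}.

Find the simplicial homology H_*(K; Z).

Fix the vertex order v_0 < v_1 < v_2 < v_3 < v_4 < v_5 < v_6 < v_7 < v_8 < v_9 < v_10 and write every simplex with vertices in increasing order. Then dim K = 2 and the simplices of K are:

  0-simplices (11): [v_0], [v_1], [v_2], [v_3], [v_4], [v_5], [v_6], [v_7], [v_8], [v_9], [v_10]
  1-simplices (25): (25 of them)
  2-simplices (15): (15 of them)

Hence C_0 ≅ Z^11, C_1 ≅ Z^25, C_2 ≅ Z^15.

∂_1: C_1 → C_0 sends each edge [p,q] (with p < q) to q − p. For instance
  ∂[v_1,v_8] = [v_8] − [v_1].
The 11×25 boundary matrix has rank 9 and Smith normal form diag(1,1,1,1,1,1,1,1,1).

Boundary ∂_2: C_2 → C_1 sends each 2-simplex [p,q,r] to [q,r] − [p,r] + [p,q]. For instance
  ∂[v_8,v_9,v_10] = [v_9,v_10] − [v_8,v_10] + [v_8,v_9],
  ∂[v_1,v_9,v_10] = [v_9,v_10] − [v_1,v_10] + [v_1,v_9].
This gives a 25×15 integer matrix of rank 15; reducing to Smith normal form yields diagonal entries (1,1,1,1,1,1,1,1,1,1,1,1,1,1,2).

Reading off H_k = ker ∂_k / im ∂_{k+1}:

  H_0: rank C_0 − rank ∂_1 = 11 − 9 = 2, and the invariant factors of ∂_1 are all 1, so H_0 = Z^2.
  H_1: rank ker ∂_1 − rank ∂_2 = (25 − 9) − 15 = 1, and ∂_2 has invariant factor 2 > 1, so H_1 = Z ⊕ Z/2Z.
  H_2: rank ker ∂_2 − rank ∂_3 = (15 − 15) − 0 = 0, and there is no ∂_3, so H_2 = 0.

As a check, the Euler characteristic is 11 − 25 + 15 = 1, which agrees with 2 − 1 + 0 = 1.

H_0 = Z^2,  H_1 = Z ⊕ Z/2Z,  H_2 = 0.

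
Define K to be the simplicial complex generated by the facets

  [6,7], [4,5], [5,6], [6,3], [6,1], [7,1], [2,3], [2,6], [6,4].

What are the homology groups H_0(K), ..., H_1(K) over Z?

We work with the vertex ordering 1 < 2 < 3 < 4 < 5 < 6 < 7. The simplices of K, each written with vertices in increasing order, are:

  0-simplices (7): [1], [2], [3], [4], [5], [6], [7]
  1-simplices (9): [1,6], [1,7], [2,3], [2,6], [3,6], [4,5], [4,6], [5,6], [6,7]

so the chain groups are C_0 ≅ Z^7, C_1 ≅ Z^9.

Boundary ∂_1: C_1 → C_0 is given by ∂[p,q] = [q] − [p].
The resulting 7×9 matrix has rank 6, and its Smith normal form has invariant factors (1,1,1,1,1,1).

From H_k ≅ ker(∂_k) / im(∂_{k+1}) we obtain:

  H_0: rank C_0 − rank ∂_1 = 7 − 6 = 1, and the invariant factors of ∂_1 are all 1, so H_0 ≅ Z.
  H_1: rank ker ∂_1 − rank ∂_2 = (9 − 6) − 0 = 3, and there is no ∂_2, so H_1 ≅ Z^3.

(K is a triangulation of a wedge of 3 circles.)

H_0 ≅ Z,  H_1 ≅ Z^3.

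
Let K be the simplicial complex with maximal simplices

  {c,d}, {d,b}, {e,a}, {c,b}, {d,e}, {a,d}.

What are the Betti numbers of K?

Take the total order a < b < c < d < e on the vertex set. Then K (dimension 1) consists of the simplices:

  0-simplices (5): a, b, c, d, e
  1-simplices (6): ad, ae, bc, bd, cd, de

so the chain groups are C_0 ≅ Z^5, C_1 ≅ Z^6.

∂_1: C_1 → C_0 maps an edge to its endpoints' difference, ∂[p,q] = q − p.
The 5×6 boundary matrix has rank 4 and Smith normal form diag(1,1,1,1).

Now H_k = ker ∂_k / im ∂_{k+1}, so:

  H_0: rank C_0 − rank ∂_1 = 5 − 4 = 1, and the invariant factors of ∂_1 are all 1, so H_0 = Z.
  H_1: rank ker ∂_1 − rank ∂_2 = (6 − 4) − 0 = 2, and there is no ∂_2, so H_1 = Z^2.

As a check, the Euler characteristic is 5 − 6 = -1, which agrees with 1 − 2 = -1.
(K is a triangulation of a wedge of 2 circles.)

Hence the Betti numbers are b_0 = 1, b_1 = 2.

b_0 = 1, b_1 = 2.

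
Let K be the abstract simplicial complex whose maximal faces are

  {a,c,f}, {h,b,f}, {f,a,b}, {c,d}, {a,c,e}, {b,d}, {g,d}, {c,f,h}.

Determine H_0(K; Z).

H_0 ≅ Z.

Fix the vertex order a < b < c < d < e < f < g < h and write every simplex with vertices in increasing order. Then dim K = 2 and the simplices of K are:

  0-simplices (8): a, b, c, d, e, f, g, h
  1-simplices (13): ab, ac, ae, af, bd, bf, bh, cd, ce, cf, ch, dg, fh
  2-simplices (5): abf, ace, acf, bfh, cfh

Hence C_0 ≅ Z^8, C_1 ≅ Z^13, C_2 ≅ Z^5.

Boundary ∂_1: C_1 → C_0 is given by ∂[p,q] = [q] − [p].
The resulting 8×13 matrix has rank 7, and its Smith normal form has invariant factors (1,1,1,1,1,1,1).

Boundary ∂_2: C_2 → C_1 acts by ∂[p,q,r] = [q,r] − [p,r] + [p,q]. For instance
  ∂cfh = fh − ch + cf,
  ∂ace = ce − ae + ac.
The resulting 13×5 matrix has rank 5, and its Smith normal form has invariant factors (1,1,1,1,1).

From H_k ≅ ker(∂_k) / im(∂_{k+1}) we obtain:

  H_0: rank C_0 − rank ∂_1 = 8 − 7 = 1, and the invariant factors of ∂_1 are all 1, so H_0 ≅ Z.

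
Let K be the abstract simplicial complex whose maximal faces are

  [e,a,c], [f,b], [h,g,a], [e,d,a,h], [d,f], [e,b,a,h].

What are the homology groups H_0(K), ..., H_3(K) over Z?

H_0 = Z,  H_1 = Z,  H_2 = 0,  H_3 = 0.

Take the total order a < b < c < d < e < f < g < h on the vertex set. Then K (dimension 3) consists of the simplices:

  0-simplices (8): a, b, c, d, e, f, g, h
  1-simplices (15): ab, ac, ad, ae, ag, ah, be, bf, bh, ce, de, df, dh, eh, gh
  2-simplices (9): abe, abh, ace, ade, adh, aeh, agh, beh, deh
  3-simplices (2): abeh, adeh

Hence C_0 ≅ Z^8, C_1 ≅ Z^15, C_2 ≅ Z^9, C_3 ≅ Z^2.

Boundary ∂_1: C_1 → C_0 maps an edge to its endpoints' difference, ∂[p,q] = q − p. For instance
  ∂ce = e − c.
The 8×15 boundary matrix has rank 7 and Smith normal form diag(1,1,1,1,1,1,1).

∂_2: C_2 → C_1 acts by ∂[p,q,r] = [q,r] − [p,r] + [p,q]. For instance
  ∂agh = gh − ah + ag,
  ∂aeh = eh − ah + ae.
As a 15×9 matrix over Z this has rank 7, with invariant factors (1,1,1,1,1,1,1).

∂_3: C_3 → C_2 sends each 3-simplex σ to the alternating sum Σ_i (−1)^i (σ with its i-th vertex removed). For instance
  ∂adeh = deh − aeh + adh − ade,
  ∂abeh = beh − aeh + abh − abe.
The 9×2 boundary matrix has rank 2 and Smith normal form diag(1,1).

Reading off H_k = ker ∂_k / im ∂_{k+1}:

  H_0: rank C_0 − rank ∂_1 = 8 − 7 = 1, and the invariant factors of ∂_1 are all 1, so H_0 = Z.
  H_1: rank ker ∂_1 − rank ∂_2 = (15 − 7) − 7 = 1, and the invariant factors of ∂_2 are all 1, so H_1 = Z.
  H_2: rank ker ∂_2 − rank ∂_3 = (9 − 7) − 2 = 0, and the invariant factors of ∂_3 are all 1, so H_2 = 0.
  H_3: rank ker ∂_3 − rank ∂_4 = (2 − 2) − 0 = 0, and there is no ∂_4, so H_3 = 0.

As a check, the Euler characteristic is 8 − 15 + 9 − 2 = 0, which agrees with 1 − 1 + 0 − 0 = 0.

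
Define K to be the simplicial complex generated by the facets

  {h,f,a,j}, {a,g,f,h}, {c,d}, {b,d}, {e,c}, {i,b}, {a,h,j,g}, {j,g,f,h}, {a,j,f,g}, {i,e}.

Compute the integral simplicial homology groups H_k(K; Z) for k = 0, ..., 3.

H_0 = Z^2,  H_1 = Z,  H_2 = 0,  H_3 = Z.

We work with the vertex ordering a < b < c < d < e < f < g < h < i < j. The simplices of K, each written with vertices in increasing order, are:

  0-simplices (10): a, b, c, d, e, f, g, h, i, j
  1-simplices (15): af, ag, ah, aj, bd, bi, cd, ce, ei, fg, fh, fj, gh, gj, hj
  2-simplices (10): afg, afh, afj, agh, agj, ahj, fgh, fgj, fhj, ghj
  3-simplices (5): afgh, afgj, afhj, aghj, fghj

so the chain groups are C_0 ≅ Z^10, C_1 ≅ Z^15, C_2 ≅ Z^10, C_3 ≅ Z^5.

Boundary ∂_1: C_1 → C_0 sends each edge [p,q] (with p < q) to q − p. For instance
  ∂ag = g − a.
The 10×15 boundary matrix has rank 8 and Smith normal form diag(1,1,1,1,1,1,1,1).

Boundary ∂_2: C_2 → C_1 sends each 2-simplex [p,q,r] to [q,r] − [p,r] + [p,q]. For instance
  ∂ghj = hj − gj + gh,
  ∂agh = gh − ah + ag.
This gives a 15×10 integer matrix of rank 6; reducing to Smith normal form yields diagonal entries (1,1,1,1,1,1).

The boundary map ∂_3: C_3 → C_2 sends each 3-simplex σ to the alternating sum Σ_i (−1)^i (σ with its i-th vertex removed). For instance
  ∂afhj = fhj − ahj + afj − afh,
  ∂afgh = fgh − agh + afh − afg.
As a 10×5 matrix over Z this has rank 4, with invariant factors (1,1,1,1).

Reading off H_k = ker ∂_k / im ∂_{k+1}:

  H_0: rank C_0 − rank ∂_1 = 10 − 8 = 2, and the invariant factors of ∂_1 are all 1, so H_0 = Z^2.
  H_1: rank ker ∂_1 − rank ∂_2 = (15 − 8) − 6 = 1, and the invariant factors of ∂_2 are all 1, so H_1 = Z.
  H_2: rank ker ∂_2 − rank ∂_3 = (10 − 6) − 4 = 0, and the invariant factors of ∂_3 are all 1, so H_2 = 0.
  H_3: rank ker ∂_3 − rank ∂_4 = (5 − 4) − 0 = 1, and there is no ∂_4, so H_3 = Z.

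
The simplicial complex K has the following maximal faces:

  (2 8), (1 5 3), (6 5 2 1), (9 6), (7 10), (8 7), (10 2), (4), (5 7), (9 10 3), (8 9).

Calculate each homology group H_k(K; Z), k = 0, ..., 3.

H_0 = Z^2,  H_1 = Z^5,  H_2 = 0,  H_3 = 0.

Take the total order 1 < 2 < 3 < 4 < 5 < 6 < 7 < 8 < 9 < 10 on the vertex set. Then K (dimension 3) consists of the simplices:

  0-simplices (10): [1], [2], [3], [4], [5], [6], [7], [8], [9], [10]
  1-simplices (18): [1,2], [1,3], [1,5], [1,6], [2,5], [2,6], [2,8], [2,10], [3,5], [3,9], [3,10], [5,6], [5,7], [6,9], [7,8], [7,10], [8,9], [9,10]
  2-simplices (6): [1,2,5], [1,2,6], [1,3,5], [1,5,6], [2,5,6], [3,9,10]
  3-simplices (1): [1,2,5,6]

giving chain groups C_0 ≅ Z^10, C_1 ≅ Z^18, C_2 ≅ Z^6, C_3 ≅ Z^1.

The boundary map ∂_1: C_1 → C_0 is given by ∂[p,q] = [q] − [p]. For instance
  ∂[3,9] = [9] − [3].
As a 10×18 matrix over Z this has rank 8, with invariant factors (1,1,1,1,1,1,1,1).

The boundary map ∂_2: C_2 → C_1 maps a triangle to the signed sum of its edges. For instance
  ∂[1,2,6] = [2,6] − [1,6] + [1,2],
  ∂[2,5,6] = [5,6] − [2,6] + [2,5].
The 18×6 boundary matrix has rank 5 and Smith normal form diag(1,1,1,1,1).

The boundary map ∂_3: C_3 → C_2 sends each 3-simplex σ to the alternating sum Σ_i (−1)^i (σ with its i-th vertex removed). For instance
  ∂[1,2,5,6] = [2,5,6] − [1,5,6] + [1,2,6] − [1,2,5].
The resulting 6×1 matrix has rank 1, and its Smith normal form has invariant factors (1).

Now H_k = ker ∂_k / im ∂_{k+1}, so:

  H_0: rank C_0 − rank ∂_1 = 10 − 8 = 2, and the invariant factors of ∂_1 are all 1, so H_0 ≅ Z^2.
  H_1: rank ker ∂_1 − rank ∂_2 = (18 − 8) − 5 = 5, and the invariant factors of ∂_2 are all 1, so H_1 ≅ Z^5.
  H_2: rank ker ∂_2 − rank ∂_3 = (6 − 5) − 1 = 0, and the invariant factors of ∂_3 are all 1, so H_2 ≅ 0.
  H_3: rank ker ∂_3 − rank ∂_4 = (1 − 1) − 0 = 0, and there is no ∂_4, so H_3 ≅ 0.

As a check, the Euler characteristic is 10 − 18 + 6 − 1 = -3, which agrees with 2 − 5 + 0 − 0 = -3.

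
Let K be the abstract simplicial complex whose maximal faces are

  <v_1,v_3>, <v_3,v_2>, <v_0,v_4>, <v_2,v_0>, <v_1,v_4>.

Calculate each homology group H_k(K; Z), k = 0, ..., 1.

Take the total order v_0 < v_1 < v_2 < v_3 < v_4 on the vertex set. Then K (dimension 1) consists of the simplices:

  0-simplices (5): [v_0], [v_1], [v_2], [v_3], [v_4]
  1-simplices (5): [v_0,v_2], [v_0,v_4], [v_1,v_3], [v_1,v_4], [v_2,v_3]

giving chain groups C_0 ≅ Z^5, C_1 ≅ Z^5.

Boundary ∂_1: C_1 → C_0 is given by ∂[p,q] = [q] − [p].
The 5×5 boundary matrix has rank 4 and Smith normal form diag(1,1,1,1).

Now H_k = ker ∂_k / im ∂_{k+1}, so:

  H_0: rank C_0 − rank ∂_1 = 5 − 4 = 1, and the invariant factors of ∂_1 are all 1, so H_0 = Z.
  H_1: rank ker ∂_1 − rank ∂_2 = (5 − 4) − 0 = 1, and there is no ∂_2, so H_1 = Z.

(K is a triangulation of the circle S^1.)

H_0 = Z,  H_1 = Z.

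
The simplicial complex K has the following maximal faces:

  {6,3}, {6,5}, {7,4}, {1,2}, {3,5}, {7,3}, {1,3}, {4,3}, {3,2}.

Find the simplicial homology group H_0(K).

Take the total order 1 < 2 < 3 < 4 < 5 < 6 < 7 on the vertex set. Then K (dimension 1) consists of the simplices:

  0-simplices (7): [1], [2], [3], [4], [5], [6], [7]
  1-simplices (9): [1,2], [1,3], [2,3], [3,4], [3,5], [3,6], [3,7], [4,7], [5,6]

giving chain groups C_0 ≅ Z^7, C_1 ≅ Z^9.

∂_1: C_1 → C_0 is given by ∂[p,q] = [q] − [p]. For instance
  ∂[1,3] = [3] − [1].
As a 7×9 matrix over Z this has rank 6, with invariant factors (1,1,1,1,1,1).

Reading off H_k = ker ∂_k / im ∂_{k+1}:

  H_0: rank C_0 − rank ∂_1 = 7 − 6 = 1, and the invariant factors of ∂_1 are all 1, so H_0 = Z.

H_0 = Z.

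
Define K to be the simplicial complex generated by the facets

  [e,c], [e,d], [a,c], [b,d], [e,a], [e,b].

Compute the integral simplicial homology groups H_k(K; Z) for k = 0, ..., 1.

H_0 ≅ Z,  H_1 ≅ Z^2.

Fix the vertex order a < b < c < d < e and write every simplex with vertices in increasing order. Then dim K = 1 and the simplices of K are:

  0-simplices (5): a, b, c, d, e
  1-simplices (6): ac, ae, bd, be, ce, de

Hence C_0 ≅ Z^5, C_1 ≅ Z^6.

The boundary map ∂_1: C_1 → C_0 is given by ∂[p,q] = [q] − [p]. For instance
  ∂bd = d − b.
This gives a 5×6 integer matrix of rank 4; reducing to Smith normal form yields diagonal entries (1,1,1,1).

From H_k ≅ ker(∂_k) / im(∂_{k+1}) we obtain:

  H_0: rank C_0 − rank ∂_1 = 5 − 4 = 1, and the invariant factors of ∂_1 are all 1, so H_0 ≅ Z.
  H_1: rank ker ∂_1 − rank ∂_2 = (6 − 4) − 0 = 2, and there is no ∂_2, so H_1 ≅ Z^2.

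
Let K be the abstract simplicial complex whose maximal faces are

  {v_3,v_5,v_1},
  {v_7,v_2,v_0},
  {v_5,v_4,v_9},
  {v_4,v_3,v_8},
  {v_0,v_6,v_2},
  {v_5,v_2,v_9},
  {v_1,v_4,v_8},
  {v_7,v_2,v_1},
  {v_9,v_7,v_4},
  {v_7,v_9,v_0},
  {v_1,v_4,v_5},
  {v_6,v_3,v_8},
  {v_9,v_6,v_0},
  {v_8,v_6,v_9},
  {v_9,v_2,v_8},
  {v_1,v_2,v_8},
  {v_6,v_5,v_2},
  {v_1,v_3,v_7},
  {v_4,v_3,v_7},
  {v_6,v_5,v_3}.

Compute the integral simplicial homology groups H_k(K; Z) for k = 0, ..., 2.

Order the vertices as v_0 < v_1 < v_2 < v_3 < v_4 < v_5 < v_6 < v_7 < v_8 < v_9. Listing each simplex with vertices in this order, K has dimension 2 with simplices:

  0-simplices (10): [v_0], [v_1], [v_2], [v_3], [v_4], [v_5], [v_6], [v_7], [v_8], [v_9]
  1-simplices (30): (30 of them)
  2-simplices (20): (20 of them)

so the chain groups are C_0 ≅ Z^10, C_1 ≅ Z^30, C_2 ≅ Z^20.

The boundary map ∂_1: C_1 → C_0 sends each edge [p,q] (with p < q) to q − p.
The resulting 10×30 matrix has rank 9, and its Smith normal form has invariant factors (1,1,1,1,1,1,1,1,1).

∂_2: C_2 → C_1 acts by ∂[p,q,r] = [q,r] − [p,r] + [p,q]. For instance
  ∂[v_3,v_5,v_6] = [v_5,v_6] − [v_3,v_6] + [v_3,v_5],
  ∂[v_1,v_3,v_7] = [v_3,v_7] − [v_1,v_7] + [v_1,v_3].
The 30×20 boundary matrix has rank 20 and Smith normal form diag(1,1,1,1,1,1,1,1,1,1,1,1,1,1,1,1,1,1,1,2).

Reading off H_k = ker ∂_k / im ∂_{k+1}:

  H_0: rank C_0 − rank ∂_1 = 10 − 9 = 1, and the invariant factors of ∂_1 are all 1, so H_0 ≅ Z.
  H_1: rank ker ∂_1 − rank ∂_2 = (30 − 9) − 20 = 1, and ∂_2 has invariant factor 2 > 1, so H_1 ≅ Z ⊕ Z/2Z.
  H_2: rank ker ∂_2 − rank ∂_3 = (20 − 20) − 0 = 0, and there is no ∂_3, so H_2 ≅ 0.

As a check, the Euler characteristic is 10 − 30 + 20 = 0, which agrees with 1 − 1 + 0 = 0.

H_0 = Z,  H_1 = Z ⊕ Z/2Z,  H_2 = 0.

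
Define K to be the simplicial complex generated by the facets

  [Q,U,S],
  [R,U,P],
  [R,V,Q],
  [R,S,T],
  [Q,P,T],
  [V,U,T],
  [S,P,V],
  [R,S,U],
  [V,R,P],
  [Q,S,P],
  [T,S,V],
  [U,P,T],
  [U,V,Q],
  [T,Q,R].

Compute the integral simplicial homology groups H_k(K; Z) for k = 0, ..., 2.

We work with the vertex ordering P < Q < R < S < T < U < V. The simplices of K, each written with vertices in increasing order, are:

  0-simplices (7): P, Q, R, S, T, U, V
  1-simplices (21): PQ, PR, PS, PT, PU, PV, QR, QS, QT, QU, QV, RS, RT, RU, RV, ST, SU, SV, TU, TV, UV
  2-simplices (14): PQS, PQT, PRU, PRV, PSV, PTU, QRT, QRV, QSU, QUV, RST, RSU, STV, TUV

giving chain groups C_0 ≅ Z^7, C_1 ≅ Z^21, C_2 ≅ Z^14.

The boundary map ∂_1: C_1 → C_0 is given by ∂[p,q] = [q] − [p].
This gives a 7×21 integer matrix of rank 6; reducing to Smith normal form yields diagonal entries (1,1,1,1,1,1).

The boundary map ∂_2: C_2 → C_1 maps a triangle to the signed sum of its edges. For instance
  ∂PTU = TU − PU + PT,
  ∂RST = ST − RT + RS.
The 21×14 boundary matrix has rank 13 and Smith normal form diag(1,1,1,1,1,1,1,1,1,1,1,1,1).

Reading off H_k = ker ∂_k / im ∂_{k+1}:

  H_0: rank C_0 − rank ∂_1 = 7 − 6 = 1, and the invariant factors of ∂_1 are all 1, so H_0 = Z.
  H_1: rank ker ∂_1 − rank ∂_2 = (21 − 6) − 13 = 2, and the invariant factors of ∂_2 are all 1, so H_1 = Z^2.
  H_2: rank ker ∂_2 − rank ∂_3 = (14 − 13) − 0 = 1, and there is no ∂_3, so H_2 = Z.

H_0 = Z,  H_1 = Z^2,  H_2 = Z.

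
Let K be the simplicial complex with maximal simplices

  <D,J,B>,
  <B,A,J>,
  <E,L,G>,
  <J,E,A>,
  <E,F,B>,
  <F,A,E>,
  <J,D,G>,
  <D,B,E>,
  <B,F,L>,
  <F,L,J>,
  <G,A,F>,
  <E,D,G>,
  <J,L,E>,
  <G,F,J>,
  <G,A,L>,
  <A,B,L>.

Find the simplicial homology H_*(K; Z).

Order the vertices as A < B < D < E < F < G < J < L. Listing each simplex with vertices in this order, K has dimension 2 with simplices:

  0-simplices (8): A, B, D, E, F, G, J, L
  1-simplices (24): AB, AE, AF, AG, AJ, AL, BD, BE, BF, BJ, BL, DE, DG, DJ, EF, EG, EJ, EL, FG, FJ, FL, GJ, GL, JL
  2-simplices (16): ABJ, ABL, AEF, AEJ, AFG, AGL, BDE, BDJ, BEF, BFL, DEG, DGJ, EGL, EJL, FGJ, FJL

so the chain groups are C_0 ≅ Z^8, C_1 ≅ Z^24, C_2 ≅ Z^16.

∂_1: C_1 → C_0 is given by ∂[p,q] = [q] − [p]. For instance
  ∂BD = D − B.
The resulting 8×24 matrix has rank 7, and its Smith normal form has invariant factors (1,1,1,1,1,1,1).

The boundary map ∂_2: C_2 → C_1 maps a triangle to the signed sum of its edges. For instance
  ∂BEF = EF − BF + BE,
  ∂DGJ = GJ − DJ + DG.
This gives a 24×16 integer matrix of rank 15; reducing to Smith normal form yields diagonal entries (1,1,1,1,1,1,1,1,1,1,1,1,1,1,1).

Reading off H_k = ker ∂_k / im ∂_{k+1}:

  H_0: rank C_0 − rank ∂_1 = 8 − 7 = 1, and the invariant factors of ∂_1 are all 1, so H_0 ≅ Z.
  H_1: rank ker ∂_1 − rank ∂_2 = (24 − 7) − 15 = 2, and the invariant factors of ∂_2 are all 1, so H_1 ≅ Z^2.
  H_2: rank ker ∂_2 − rank ∂_3 = (16 − 15) − 0 = 1, and there is no ∂_3, so H_2 ≅ Z.

(K is a triangulation of the torus T^2.)

H_0 ≅ Z,  H_1 ≅ Z^2,  H_2 ≅ Z.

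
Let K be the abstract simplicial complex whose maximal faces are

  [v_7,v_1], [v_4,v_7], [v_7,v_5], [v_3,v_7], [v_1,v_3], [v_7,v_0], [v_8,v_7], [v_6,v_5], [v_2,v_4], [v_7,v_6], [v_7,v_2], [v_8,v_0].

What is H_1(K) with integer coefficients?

H_1 = Z^4.

K has 9 vertices, 12 edges.
rank ∂_1 = 8, rank ∂_2 = 0 ⇒ b_1 = 12 − 8 − 0 = 4. So H_1 ≅ Z^4.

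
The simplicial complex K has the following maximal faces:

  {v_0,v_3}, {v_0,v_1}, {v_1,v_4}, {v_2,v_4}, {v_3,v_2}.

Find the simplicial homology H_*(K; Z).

Take the total order v_0 < v_1 < v_2 < v_3 < v_4 on the vertex set. Then K (dimension 1) consists of the simplices:

  0-simplices (5): [v_0], [v_1], [v_2], [v_3], [v_4]
  1-simplices (5): [v_0,v_1], [v_0,v_3], [v_1,v_4], [v_2,v_3], [v_2,v_4]

giving chain groups C_0 ≅ Z^5, C_1 ≅ Z^5.

Boundary ∂_1: C_1 → C_0 sends each edge [p,q] (with p < q) to q − p. For instance
  ∂[v_1,v_4] = [v_4] − [v_1].
The 5×5 boundary matrix has rank 4 and Smith normal form diag(1,1,1,1).

Now H_k = ker ∂_k / im ∂_{k+1}, so:

  H_0: rank C_0 − rank ∂_1 = 5 − 4 = 1, and the invariant factors of ∂_1 are all 1, so H_0 ≅ Z.
  H_1: rank ker ∂_1 − rank ∂_2 = (5 − 4) − 0 = 1, and there is no ∂_2, so H_1 ≅ Z.

H_0 = Z,  H_1 = Z.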